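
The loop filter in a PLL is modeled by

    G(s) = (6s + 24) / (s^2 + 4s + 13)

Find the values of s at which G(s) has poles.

The poles are the roots of the denominator s^2 + 4s + 13 = 0.
Using the quadratic formula: s = (-4 ± √(-36))/2 = -2 ± 3j.

s = -2 + 3j, -2 - 3j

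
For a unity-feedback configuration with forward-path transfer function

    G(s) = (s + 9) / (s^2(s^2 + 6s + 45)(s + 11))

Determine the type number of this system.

The denominator has 2 factors of s at the origin (free integrators), so this is a Type 2 system.

Type 2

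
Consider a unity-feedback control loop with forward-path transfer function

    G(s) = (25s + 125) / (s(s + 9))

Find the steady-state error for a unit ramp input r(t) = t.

e_ss = 0.07200

G(s) has one pole at the origin.
This is a Type 1 system. Kv = lim_{s→0} s·G(s) = 125/9.
e_ss = 1/Kv = 1/(125/9) = 9/125 ≈ 0.07200.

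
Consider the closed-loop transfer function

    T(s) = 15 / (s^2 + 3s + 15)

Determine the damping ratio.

Compare the denominator to the standard form s^2 + 2ζωₙs + ωₙ².
ωₙ² = 15, so ωₙ = √15 ≈ 3.873 rad/s.
2ζωₙ = 3, so ζ = 3/(2·√15) ≈ 0.3873.

ζ ≈ 0.3873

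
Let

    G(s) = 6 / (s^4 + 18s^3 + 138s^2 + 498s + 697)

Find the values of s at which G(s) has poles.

s = -5 + 4j, -5 - 4j, -4 + j, -4 - j

The poles are the roots of the denominator s^4 + 18s^3 + 138s^2 + 498s + 697 = 0.
No real roots exist; factor into two real quadratics: (s^2 + 10s + 41)(s^2 + 8s + 17) = 0.
Each quadratic gives a conjugate pair via the quadratic formula.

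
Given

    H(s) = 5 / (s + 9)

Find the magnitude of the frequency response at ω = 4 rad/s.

|H(j4)| ≈ 0.5077

Substitute s = j4: numerator = 5, denominator = 9 + j4.
|H(j4)| = |5| / |9 + j4| = 5 / 9.8489 ≈ 0.5077.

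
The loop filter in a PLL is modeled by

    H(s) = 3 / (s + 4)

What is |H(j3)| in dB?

|H(j3)|_dB ≈ -4.44 dB

Substitute s = j3: numerator = 3, denominator = 4 + j3.
|H(j3)| = |3| / |4 + j3| = 3 / 5 = 0.6000.
In decibels: 20·log₁₀(0.6000) ≈ -4.44 dB.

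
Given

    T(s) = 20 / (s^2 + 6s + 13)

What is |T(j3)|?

|T(j3)| ≈ 1.085

Substitute s = j3: numerator = 20, denominator = 4 + j18.
|T(j3)| = |20| / |4 + j18| = 20 / 18.439 ≈ 1.085.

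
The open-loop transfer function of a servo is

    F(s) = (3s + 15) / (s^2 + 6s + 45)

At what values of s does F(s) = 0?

Set the numerator to zero: 3s + 15 = 0, i.e. 3·(s + 5) = 0.
So s = -5.

s = -5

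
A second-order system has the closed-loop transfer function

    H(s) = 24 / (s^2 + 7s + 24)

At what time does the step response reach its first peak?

t_p ≈ 0.9165 s

Comparing s^2 + 7s + 24 to s^2 + 2ζωₙs + ωₙ²: ωₙ = √24 ≈ 4.899 rad/s and ζ = 7/(2·√24) ≈ 0.7144.
ζωₙ = 7/2 = 3.5, so ω_d = ωₙ√(1−ζ²) = √(ωₙ² − (ζωₙ)²) = √(24 − 3.5²) = √11.75 ≈ 3.428 rad/s.
t_p = π/ω_d = π/3.428 ≈ 0.9165 s.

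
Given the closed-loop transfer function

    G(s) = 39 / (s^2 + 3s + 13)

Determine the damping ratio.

Compare the denominator to the standard form s^2 + 2ζωₙs + ωₙ².
ωₙ² = 13, so ωₙ = √13 ≈ 3.606 rad/s.
2ζωₙ = 3, so ζ = 3/(2·√13) ≈ 0.4160.

ζ ≈ 0.4160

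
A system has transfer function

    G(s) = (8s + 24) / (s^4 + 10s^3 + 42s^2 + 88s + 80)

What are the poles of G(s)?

s = -2 ± 2j, -3 ± j

The poles are the roots of the denominator s^4 + 10s^3 + 42s^2 + 88s + 80 = 0.
No real roots exist; factor into two real quadratics: (s^2 + 4s + 8)(s^2 + 6s + 10) = 0.
Each quadratic gives a conjugate pair via the quadratic formula.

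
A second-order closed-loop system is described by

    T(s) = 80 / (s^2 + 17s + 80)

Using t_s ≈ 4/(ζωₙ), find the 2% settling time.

Comparing s^2 + 17s + 80 to s^2 + 2ζωₙs + ωₙ²: ωₙ = √80 ≈ 8.944 rad/s and ζ = 17/(2·√80) ≈ 0.9503.
ζωₙ = 17/2 = 8.5, so t_s ≈ 4/(ζωₙ) = 4/8.5 ≈ 0.4706 s.

t_s ≈ 0.4706 s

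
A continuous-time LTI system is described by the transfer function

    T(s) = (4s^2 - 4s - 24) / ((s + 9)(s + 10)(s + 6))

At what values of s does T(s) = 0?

Set the numerator to zero: 4s^2 - 4s - 24 = 0, i.e. 4·(s^2 - s - 6) = 0.
Factoring: (s + 2)(s - 3) = 0.

s = -2, 3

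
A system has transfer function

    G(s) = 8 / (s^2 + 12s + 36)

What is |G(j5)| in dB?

Substitute s = j5: numerator = 8, denominator = 11 + j60.
|G(j5)| = |8| / |11 + j60| = 8 / 61 ≈ 0.1311.
In decibels: 20·log₁₀(0.1311) ≈ -17.6 dB.

|G(j5)|_dB ≈ -17.6 dB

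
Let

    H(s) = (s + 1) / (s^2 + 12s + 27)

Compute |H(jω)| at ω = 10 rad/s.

Substitute s = j10: numerator = 1 + j10, denominator = -73 + j120.
|H(j10)| = |1 + j10| / |-73 + j120| = 10.050 / 140.46 ≈ 0.07155.

|H(j10)| ≈ 0.07155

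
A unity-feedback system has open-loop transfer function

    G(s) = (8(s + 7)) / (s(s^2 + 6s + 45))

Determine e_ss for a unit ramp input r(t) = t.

e_ss = 0.8036

G(s) has one pole at the origin.
This is a Type 1 system. Kv = lim_{s→0} s·G(s) = 56/45.
e_ss = 1/Kv = 1/(56/45) = 45/56 ≈ 0.8036.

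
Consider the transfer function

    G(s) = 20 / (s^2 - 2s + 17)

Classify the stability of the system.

unstable

The denominator s^2 - 2s + 17 factors as (s^2 - 2s + 17), giving poles at s = 1 ± 4j.
Since the pole(s) at s = 1 ± 4j lie in the right half-plane, the system is unstable.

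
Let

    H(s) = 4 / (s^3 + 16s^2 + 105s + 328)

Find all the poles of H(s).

The poles are the roots of the denominator s^3 + 16s^2 + 105s + 328 = 0.
Trying s = -8: the polynomial evaluates to 0, so (s + 8) is a factor.
Dividing out leaves s^2 + 8s + 41 = 0.
The quadratic formula then gives s = -4 ± 5j.

s = -4 + 5j, -4 - 5j, -8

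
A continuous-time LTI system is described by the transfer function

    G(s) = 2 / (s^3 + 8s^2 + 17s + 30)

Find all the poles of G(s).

The poles are the roots of the denominator s^3 + 8s^2 + 17s + 30 = 0.
Trying s = -6: the polynomial evaluates to 0, so (s + 6) is a factor.
Dividing out leaves s^2 + 2s + 5 = 0.
The quadratic formula then gives s = -1 ± 2j.

s = -1 ± 2j, -6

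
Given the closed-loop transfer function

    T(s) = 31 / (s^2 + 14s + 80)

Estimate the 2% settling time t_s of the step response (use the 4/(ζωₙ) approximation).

Comparing s^2 + 14s + 80 to s^2 + 2ζωₙs + ωₙ²: ωₙ = √80 ≈ 8.944 rad/s and ζ = 14/(2·√80) ≈ 0.7826.
ζωₙ = 14/2 = 7, so t_s ≈ 4/(ζωₙ) = 4/7 ≈ 0.5714 s.

t_s ≈ 0.5714 s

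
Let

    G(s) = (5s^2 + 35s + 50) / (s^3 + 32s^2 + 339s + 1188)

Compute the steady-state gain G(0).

Set s = 0: G(0) = (50) / (1188) = 25/594.

G(0) = 25/594 ≈ 0.04209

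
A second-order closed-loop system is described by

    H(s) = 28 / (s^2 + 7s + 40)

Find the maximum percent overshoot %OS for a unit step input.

%OS ≈ 12.4%

Comparing s^2 + 7s + 40 to s^2 + 2ζωₙs + ωₙ²: ωₙ = √40 ≈ 6.325 rad/s and ζ = 7/(2·√40) ≈ 0.5534.
%OS = 100·exp(−πζ/√(1−ζ²)) = 100·exp(−π·0.5534/√(1−0.5534²)) ≈ 12.4%.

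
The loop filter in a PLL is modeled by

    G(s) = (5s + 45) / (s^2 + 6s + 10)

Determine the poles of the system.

The poles are the roots of the denominator s^2 + 6s + 10 = 0.
Using the quadratic formula: s = (-6 ± √(-4))/2 = -3 ± 1j.

s = -3 + j, -3 - j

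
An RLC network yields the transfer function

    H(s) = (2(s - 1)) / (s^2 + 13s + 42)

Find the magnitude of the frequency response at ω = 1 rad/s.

Substitute s = j1: numerator = -2 + j2, denominator = 41 + j13.
|H(j1)| = |-2 + j2| / |41 + j13| = 2.8284 / 43.012 ≈ 0.06576.

|H(j1)| ≈ 0.06576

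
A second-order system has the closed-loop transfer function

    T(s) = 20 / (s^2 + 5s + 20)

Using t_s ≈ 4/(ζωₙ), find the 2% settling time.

Comparing s^2 + 5s + 20 to s^2 + 2ζωₙs + ωₙ²: ωₙ = √20 ≈ 4.472 rad/s and ζ = 5/(2·√20) ≈ 0.5590.
ζωₙ = 5/2 = 2.5, so t_s ≈ 4/(ζωₙ) = 4/2.5 = 1.600 s.

t_s ≈ 1.600 s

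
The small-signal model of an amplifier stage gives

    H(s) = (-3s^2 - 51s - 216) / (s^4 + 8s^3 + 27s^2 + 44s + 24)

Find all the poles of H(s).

The poles are the roots of the denominator s^4 + 8s^3 + 27s^2 + 44s + 24 = 0.
Trying s = -1: the polynomial evaluates to 0, so (s + 1) is a factor.
Dividing out leaves s^3 + 7s^2 + 20s + 24 = 0.
This factors further as (s^2 + 4s + 8)(s + 3) = 0.

s = -2 + 2j, -2 - 2j, -1, -3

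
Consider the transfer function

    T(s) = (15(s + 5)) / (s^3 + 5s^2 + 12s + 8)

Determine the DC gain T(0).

Set s = 0: T(0) = (75) / (8) = 75/8.

T(0) = 75/8 ≈ 9.375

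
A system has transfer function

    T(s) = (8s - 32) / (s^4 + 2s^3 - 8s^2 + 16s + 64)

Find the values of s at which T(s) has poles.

s = -2, 2 + 2j, 2 - 2j, -4

The poles are the roots of the denominator s^4 + 2s^3 - 8s^2 + 16s + 64 = 0.
Trying s = -2: the polynomial evaluates to 0, so (s + 2) is a factor.
Dividing out leaves s^3 - 8s + 32 = 0.
This factors further as (s^2 - 4s + 8)(s + 4) = 0.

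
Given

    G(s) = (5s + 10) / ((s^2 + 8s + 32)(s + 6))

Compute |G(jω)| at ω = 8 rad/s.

|G(j8)| ≈ 0.05762

Substitute s = j8: numerator = 10 + j40, denominator = -704 + j128.
|G(j8)| = |10 + j40| / |-704 + j128| = 41.231 / 715.54 ≈ 0.05762.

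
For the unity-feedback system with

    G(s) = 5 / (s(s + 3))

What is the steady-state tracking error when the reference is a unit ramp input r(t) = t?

G(s) has one pole at the origin.
This is a Type 1 system. Kv = lim_{s→0} s·G(s) = 5/3.
e_ss = 1/Kv = 1/(5/3) = 3/5 ≈ 0.6000.

e_ss = 0.6000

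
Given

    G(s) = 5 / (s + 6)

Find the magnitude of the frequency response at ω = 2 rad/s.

Substitute s = j2: numerator = 5, denominator = 6 + j2.
|G(j2)| = |5| / |6 + j2| = 5 / 6.3246 ≈ 0.7906.

|G(j2)| ≈ 0.7906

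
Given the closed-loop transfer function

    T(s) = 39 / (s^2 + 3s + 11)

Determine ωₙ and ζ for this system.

ωₙ ≈ 3.317 rad/s, ζ ≈ 0.4523

Compare the denominator to the standard form s^2 + 2ζωₙs + ωₙ².
ωₙ² = 11, so ωₙ = √11 ≈ 3.317 rad/s.
2ζωₙ = 3, so ζ = 3/(2·√11) ≈ 0.4523.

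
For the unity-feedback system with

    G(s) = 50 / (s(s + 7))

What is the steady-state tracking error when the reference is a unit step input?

e_ss = 0

G(s) has one pole at the origin.
This is a Type 1 system; for a step input the steady-state error is zero.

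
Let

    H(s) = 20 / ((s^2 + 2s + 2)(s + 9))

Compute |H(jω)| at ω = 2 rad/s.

Substitute s = j2: numerator = 20, denominator = -26 + j32.
|H(j2)| = |20| / |-26 + j32| = 20 / 41.231 ≈ 0.4851.

|H(j2)| ≈ 0.4851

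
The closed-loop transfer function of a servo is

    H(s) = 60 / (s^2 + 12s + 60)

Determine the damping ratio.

Compare the denominator to the standard form s^2 + 2ζωₙs + ωₙ².
ωₙ² = 60, so ωₙ = √60 ≈ 7.746 rad/s.
2ζωₙ = 12, so ζ = 12/(2·√60) ≈ 0.7746.
With ζ = 0.7746 the response is underdamped.

ζ ≈ 0.7746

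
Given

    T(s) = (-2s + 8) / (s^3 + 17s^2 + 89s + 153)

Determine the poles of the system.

s = -4 ± j, -9

The poles are the roots of the denominator s^3 + 17s^2 + 89s + 153 = 0.
Trying s = -9: the polynomial evaluates to 0, so (s + 9) is a factor.
Dividing out leaves s^2 + 8s + 17 = 0.
The quadratic formula then gives s = -4 ± 1j.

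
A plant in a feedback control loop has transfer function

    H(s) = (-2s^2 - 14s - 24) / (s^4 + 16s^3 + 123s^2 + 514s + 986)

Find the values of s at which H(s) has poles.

The poles are the roots of the denominator s^4 + 16s^3 + 123s^2 + 514s + 986 = 0.
No real roots exist; factor into two real quadratics: (s^2 + 6s + 34)(s^2 + 10s + 29) = 0.
Each quadratic gives a conjugate pair via the quadratic formula.

s = -3 + 5j, -3 - 5j, -5 + 2j, -5 - 2j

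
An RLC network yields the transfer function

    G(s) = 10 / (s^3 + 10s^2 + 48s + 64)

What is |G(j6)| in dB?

Substitute s = j6: numerator = 10, denominator = -296 + j72.
|G(j6)| = |10| / |-296 + j72| = 10 / 304.63 ≈ 0.03283.
In decibels: 20·log₁₀(0.03283) ≈ -29.7 dB.

|G(j6)|_dB ≈ -29.7 dB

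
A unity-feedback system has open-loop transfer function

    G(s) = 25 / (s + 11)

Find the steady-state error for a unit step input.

e_ss = 0.3056

G(s) has no poles at the origin.
This is a Type 0 system. Kp = lim_{s→0} G(s) = 25/11.
e_ss = 1/(1 + Kp) = 1/(1 + 25/11) = 11/36 ≈ 0.3056.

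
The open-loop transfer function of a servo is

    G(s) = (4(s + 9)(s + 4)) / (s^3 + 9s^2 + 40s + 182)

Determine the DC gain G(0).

Set s = 0: G(0) = (144) / (182) = 72/91.

G(0) = 72/91 ≈ 0.7912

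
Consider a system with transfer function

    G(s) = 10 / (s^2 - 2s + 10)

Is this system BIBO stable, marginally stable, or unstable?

The poles can be read from the denominator factors: s = 1 ± 3j.
Since the pole(s) at s = 1 ± 3j lie in the right half-plane, the system is unstable.

unstable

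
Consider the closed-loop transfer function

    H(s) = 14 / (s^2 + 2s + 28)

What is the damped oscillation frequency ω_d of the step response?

Comparing s^2 + 2s + 28 to s^2 + 2ζωₙs + ωₙ²: ωₙ = √28 ≈ 5.292 rad/s and ζ = 2/(2·√28) ≈ 0.1890.
ζωₙ = 2/2 = 1, so ω_d = ωₙ√(1−ζ²) = √(ωₙ² − (ζωₙ)²) = √(28 − 1²) = √27 ≈ 5.196 rad/s.

ω_d ≈ 5.196 rad/s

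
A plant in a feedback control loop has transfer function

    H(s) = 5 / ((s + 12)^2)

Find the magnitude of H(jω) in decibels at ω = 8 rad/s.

|H(j8)|_dB ≈ -32.4 dB

Substitute s = j8: numerator = 5, denominator = 80 + j192.
|H(j8)| = |5| / |80 + j192| = 5 / 208 ≈ 0.02404.
In decibels: 20·log₁₀(0.02404) ≈ -32.4 dB.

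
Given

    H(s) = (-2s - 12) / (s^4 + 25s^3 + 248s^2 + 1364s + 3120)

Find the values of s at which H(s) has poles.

s = -4 + 6j, -4 - 6j, -5, -12

The poles are the roots of the denominator s^4 + 25s^3 + 248s^2 + 1364s + 3120 = 0.
Trying s = -5: the polynomial evaluates to 0, so (s + 5) is a factor.
Dividing out leaves s^3 + 20s^2 + 148s + 624 = 0.
This factors further as (s^2 + 8s + 52)(s + 12) = 0.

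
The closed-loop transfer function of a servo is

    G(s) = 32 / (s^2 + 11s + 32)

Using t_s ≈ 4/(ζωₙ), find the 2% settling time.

Comparing s^2 + 11s + 32 to s^2 + 2ζωₙs + ωₙ²: ωₙ = √32 ≈ 5.657 rad/s and ζ = 11/(2·√32) ≈ 0.9723.
ζωₙ = 11/2 = 5.5, so t_s ≈ 4/(ζωₙ) = 4/5.5 ≈ 0.7273 s.

t_s ≈ 0.7273 s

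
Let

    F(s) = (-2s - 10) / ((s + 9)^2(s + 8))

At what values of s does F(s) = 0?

s = -5

Set the numerator to zero: -2s - 10 = 0, i.e. -2·(s + 5) = 0.
So s = -5.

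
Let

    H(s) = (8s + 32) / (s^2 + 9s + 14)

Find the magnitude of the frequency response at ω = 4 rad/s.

|H(j4)| ≈ 1.255

Substitute s = j4: numerator = 32 + j32, denominator = -2 + j36.
|H(j4)| = |32 + j32| / |-2 + j36| = 45.255 / 36.056 ≈ 1.255.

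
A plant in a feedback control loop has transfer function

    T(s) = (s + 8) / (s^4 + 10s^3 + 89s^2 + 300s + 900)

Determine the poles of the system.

The poles are the roots of the denominator s^4 + 10s^3 + 89s^2 + 300s + 900 = 0.
No real roots exist; factor into two real quadratics: (s^2 + 4s + 20)(s^2 + 6s + 45) = 0.
Each quadratic gives a conjugate pair via the quadratic formula.

s = -2 + 4j, -2 - 4j, -3 + 6j, -3 - 6j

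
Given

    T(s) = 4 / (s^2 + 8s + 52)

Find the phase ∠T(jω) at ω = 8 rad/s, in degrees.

∠T(j8) ≈ -100.6°

At s = j8: numerator = 4, denominator = -12 + j64.
∠T = ∠num − ∠den = 0° − (100.62°) = -100.6°.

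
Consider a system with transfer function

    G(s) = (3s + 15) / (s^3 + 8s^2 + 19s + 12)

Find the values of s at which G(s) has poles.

s = -3, -4, -1

The poles are the roots of the denominator s^3 + 8s^2 + 19s + 12 = 0.
Trying s = -3: the polynomial evaluates to 0, so (s + 3) is a factor.
Dividing out leaves s^2 + 5s + 4 = 0.
Factoring the quadratic: (s + 4)(s + 1) = 0.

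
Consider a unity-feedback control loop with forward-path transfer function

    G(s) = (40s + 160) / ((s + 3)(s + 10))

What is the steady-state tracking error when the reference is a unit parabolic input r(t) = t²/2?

e_ss = ∞

G(s) has no poles at the origin.
This is a Type 0 system; Ka = lim_{s→0} s^2·G(s) = 0, so the steady-state error for a parabola input is infinite.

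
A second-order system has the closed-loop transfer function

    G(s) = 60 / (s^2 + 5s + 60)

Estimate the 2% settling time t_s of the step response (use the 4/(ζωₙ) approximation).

Comparing s^2 + 5s + 60 to s^2 + 2ζωₙs + ωₙ²: ωₙ = √60 ≈ 7.746 rad/s and ζ = 5/(2·√60) ≈ 0.3227.
ζωₙ = 5/2 = 2.5, so t_s ≈ 4/(ζωₙ) = 4/2.5 = 1.600 s.

t_s ≈ 1.600 s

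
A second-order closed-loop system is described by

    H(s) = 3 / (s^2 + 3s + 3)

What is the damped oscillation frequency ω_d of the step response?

ω_d ≈ 0.8660 rad/s

Comparing s^2 + 3s + 3 to s^2 + 2ζωₙs + ωₙ²: ωₙ = √3 ≈ 1.732 rad/s and ζ = 3/(2·√3) ≈ 0.8660.
ζωₙ = 3/2 = 1.5, so ω_d = ωₙ√(1−ζ²) = √(ωₙ² − (ζωₙ)²) = √(3 − 1.5²) = √0.75 ≈ 0.8660 rad/s.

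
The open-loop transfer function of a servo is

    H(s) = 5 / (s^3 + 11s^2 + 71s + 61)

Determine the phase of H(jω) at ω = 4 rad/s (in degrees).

At s = j4: numerator = 5, denominator = -115 + j220.
∠H = ∠num − ∠den = 0° − (117.60°) = -117.6°.

∠H(j4) ≈ -117.6°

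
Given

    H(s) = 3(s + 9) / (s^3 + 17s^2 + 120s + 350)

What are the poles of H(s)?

s = -5 + 5j, -5 - 5j, -7

The poles are the roots of the denominator s^3 + 17s^2 + 120s + 350 = 0.
Trying s = -7: the polynomial evaluates to 0, so (s + 7) is a factor.
Dividing out leaves s^2 + 10s + 50 = 0.
The quadratic formula then gives s = -5 ± 5j.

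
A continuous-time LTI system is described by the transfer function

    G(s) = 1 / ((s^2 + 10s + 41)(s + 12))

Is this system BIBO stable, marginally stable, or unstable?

stable

The poles can be read from the denominator factors: s = -5 ± 4j, -12.
Since all poles lie strictly in the left half-plane, the system is stable.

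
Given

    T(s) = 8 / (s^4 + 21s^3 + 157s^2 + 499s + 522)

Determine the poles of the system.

s = -5 ± 2j, -9, -2

The poles are the roots of the denominator s^4 + 21s^3 + 157s^2 + 499s + 522 = 0.
Trying s = -9: the polynomial evaluates to 0, so (s + 9) is a factor.
Dividing out leaves s^3 + 12s^2 + 49s + 58 = 0.
This factors further as (s^2 + 10s + 29)(s + 2) = 0.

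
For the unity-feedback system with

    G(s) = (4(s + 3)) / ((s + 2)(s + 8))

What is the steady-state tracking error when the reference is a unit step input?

e_ss = 0.5714

G(s) has no poles at the origin.
This is a Type 0 system. Kp = lim_{s→0} G(s) = 12/16 = 3/4.
e_ss = 1/(1 + Kp) = 1/(1 + 3/4) = 4/7 ≈ 0.5714.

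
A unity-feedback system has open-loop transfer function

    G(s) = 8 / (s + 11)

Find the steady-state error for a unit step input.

e_ss = 0.5789

G(s) has no poles at the origin.
This is a Type 0 system. Kp = lim_{s→0} G(s) = 8/11.
e_ss = 1/(1 + Kp) = 1/(1 + 8/11) = 11/19 ≈ 0.5789.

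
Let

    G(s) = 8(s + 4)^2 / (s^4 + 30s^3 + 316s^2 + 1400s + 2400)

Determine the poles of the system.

s = -4 + 2j, -4 - 2j, -10, -12

The poles are the roots of the denominator s^4 + 30s^3 + 316s^2 + 1400s + 2400 = 0.
Trying s = -10: the polynomial evaluates to 0, so (s + 10) is a factor.
Dividing out leaves s^3 + 20s^2 + 116s + 240 = 0.
This factors further as (s^2 + 8s + 20)(s + 12) = 0.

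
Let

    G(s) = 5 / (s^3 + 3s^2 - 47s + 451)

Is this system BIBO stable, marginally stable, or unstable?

unstable

The denominator s^3 + 3s^2 - 47s + 451 factors as (s^2 - 8s + 41)(s + 11), giving poles at s = 4 ± 5j, -11.
Since the pole(s) at s = 4 ± 5j lie in the right half-plane, the system is unstable.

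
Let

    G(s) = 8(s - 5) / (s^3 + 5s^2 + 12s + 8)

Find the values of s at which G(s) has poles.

s = -2 ± 2j, -1

The poles are the roots of the denominator s^3 + 5s^2 + 12s + 8 = 0.
Trying s = -1: the polynomial evaluates to 0, so (s + 1) is a factor.
Dividing out leaves s^2 + 4s + 8 = 0.
The quadratic formula then gives s = -2 ± 2j.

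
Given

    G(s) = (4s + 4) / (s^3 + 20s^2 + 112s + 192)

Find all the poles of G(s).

s = -12, -4, -4

The poles are the roots of the denominator s^3 + 20s^2 + 112s + 192 = 0.
Trying s = -12: the polynomial evaluates to 0, so (s + 12) is a factor.
Dividing out leaves s^2 + 8s + 16 = 0.
Factoring the quadratic: (s + 4)^2 = 0.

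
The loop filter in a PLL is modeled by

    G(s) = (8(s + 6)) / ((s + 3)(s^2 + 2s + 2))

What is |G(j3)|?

Substitute s = j3: numerator = 48 + j24, denominator = -39 - j3.
|G(j3)| = |48 + j24| / |-39 - j3| = 53.666 / 39.115 ≈ 1.372.

|G(j3)| ≈ 1.372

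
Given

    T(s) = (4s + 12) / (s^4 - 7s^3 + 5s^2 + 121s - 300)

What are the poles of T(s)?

The poles are the roots of the denominator s^4 - 7s^3 + 5s^2 + 121s - 300 = 0.
Trying s = 3: the polynomial evaluates to 0, so (s - 3) is a factor.
Dividing out leaves s^3 - 4s^2 - 7s + 100 = 0.
This factors further as (s^2 - 8s + 25)(s + 4) = 0.

s = 4 + 3j, 4 - 3j, 3, -4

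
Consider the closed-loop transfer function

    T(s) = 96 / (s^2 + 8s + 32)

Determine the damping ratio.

Compare the denominator to the standard form s^2 + 2ζωₙs + ωₙ².
ωₙ² = 32, so ωₙ = √32 ≈ 5.657 rad/s.
2ζωₙ = 8, so ζ = 8/(2·√32) ≈ 0.7071.
With ζ = 0.7071 the response is underdamped.

ζ ≈ 0.7071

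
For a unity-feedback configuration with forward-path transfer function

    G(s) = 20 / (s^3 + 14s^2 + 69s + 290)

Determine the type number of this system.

Type 0

The denominator has no factor of s at the origin — no free integrator — so this is a Type 0 system.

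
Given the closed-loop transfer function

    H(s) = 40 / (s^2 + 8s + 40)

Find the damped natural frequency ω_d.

ω_d ≈ 4.899 rad/s

Comparing s^2 + 8s + 40 to s^2 + 2ζωₙs + ωₙ²: ωₙ = √40 ≈ 6.325 rad/s and ζ = 8/(2·√40) ≈ 0.6325.
ζωₙ = 8/2 = 4, so ω_d = ωₙ√(1−ζ²) = √(ωₙ² − (ζωₙ)²) = √(40 − 4²) = √24 ≈ 4.899 rad/s.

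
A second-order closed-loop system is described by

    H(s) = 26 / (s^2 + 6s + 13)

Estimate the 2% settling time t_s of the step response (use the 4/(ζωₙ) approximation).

Comparing s^2 + 6s + 13 to s^2 + 2ζωₙs + ωₙ²: ωₙ = √13 ≈ 3.606 rad/s and ζ = 6/(2·√13) ≈ 0.8321.
ζωₙ = 6/2 = 3, so t_s ≈ 4/(ζωₙ) = 4/3 ≈ 1.333 s.

t_s ≈ 1.333 s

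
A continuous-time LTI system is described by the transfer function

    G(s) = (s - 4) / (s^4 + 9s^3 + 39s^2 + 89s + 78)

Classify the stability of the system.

stable

The denominator s^4 + 9s^3 + 39s^2 + 89s + 78 factors as (s^2 + 4s + 13)(s + 2)(s + 3), giving poles at s = -2 + 3j, -2 - 3j, -2, -3.
Since all poles lie strictly in the left half-plane, the system is stable.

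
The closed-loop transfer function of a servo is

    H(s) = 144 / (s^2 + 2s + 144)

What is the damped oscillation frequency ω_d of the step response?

Comparing s^2 + 2s + 144 to s^2 + 2ζωₙs + ωₙ²: ωₙ = 12 rad/s and ζ = 2/(2·12) ≈ 0.08333.
ζωₙ = 2/2 = 1, so ω_d = ωₙ√(1−ζ²) = √(ωₙ² − (ζωₙ)²) = √(144 − 1²) = √143 ≈ 11.96 rad/s.

ω_d ≈ 11.96 rad/s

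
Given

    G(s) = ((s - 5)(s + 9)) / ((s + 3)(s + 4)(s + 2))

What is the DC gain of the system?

At s = 0 each factor (s + a) contributes a and each (s^2 + bs + c) contributes c.
G(0) = 1·(-5) · (9) / ((3) · (4) · (2)) = -45/24 = -15/8.

G(0) = -15/8 ≈ -1.875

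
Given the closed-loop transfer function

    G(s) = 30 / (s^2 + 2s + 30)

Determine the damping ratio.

Compare the denominator to the standard form s^2 + 2ζωₙs + ωₙ².
ωₙ² = 30, so ωₙ = √30 ≈ 5.477 rad/s.
2ζωₙ = 2, so ζ = 2/(2·√30) ≈ 0.1826.
With ζ = 0.1826 the response is underdamped.

ζ ≈ 0.1826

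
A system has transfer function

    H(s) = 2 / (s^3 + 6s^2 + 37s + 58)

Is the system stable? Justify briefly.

stable

The denominator s^3 + 6s^2 + 37s + 58 factors as (s + 2)(s^2 + 4s + 29), giving poles at s = -2, -2 + 5j, -2 - 5j.
Since all poles lie strictly in the left half-plane, the system is stable.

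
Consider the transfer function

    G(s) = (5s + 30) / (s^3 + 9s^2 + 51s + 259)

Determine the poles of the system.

s = -1 + 6j, -1 - 6j, -7

The poles are the roots of the denominator s^3 + 9s^2 + 51s + 259 = 0.
Trying s = -7: the polynomial evaluates to 0, so (s + 7) is a factor.
Dividing out leaves s^2 + 2s + 37 = 0.
The quadratic formula then gives s = -1 ± 6j.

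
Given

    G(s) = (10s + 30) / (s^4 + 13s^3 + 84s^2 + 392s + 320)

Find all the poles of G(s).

s = -8, -2 + 6j, -2 - 6j, -1

The poles are the roots of the denominator s^4 + 13s^3 + 84s^2 + 392s + 320 = 0.
Trying s = -8: the polynomial evaluates to 0, so (s + 8) is a factor.
Dividing out leaves s^3 + 5s^2 + 44s + 40 = 0.
This factors further as (s^2 + 4s + 40)(s + 1) = 0.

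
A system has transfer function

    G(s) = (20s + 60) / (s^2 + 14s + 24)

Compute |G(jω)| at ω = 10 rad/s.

|G(j10)| ≈ 1.311

Substitute s = j10: numerator = 60 + j200, denominator = -76 + j140.
|G(j10)| = |60 + j200| / |-76 + j140| = 208.81 / 159.30 ≈ 1.311.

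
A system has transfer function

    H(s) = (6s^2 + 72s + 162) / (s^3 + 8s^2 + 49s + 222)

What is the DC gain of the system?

H(0) = 27/37 ≈ 0.7297

Set s = 0: H(0) = (162) / (222) = 27/37.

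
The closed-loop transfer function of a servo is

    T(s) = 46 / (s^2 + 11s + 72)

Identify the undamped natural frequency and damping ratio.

Compare the denominator to the standard form s^2 + 2ζωₙs + ωₙ².
ωₙ² = 72, so ωₙ = √72 ≈ 8.485 rad/s.
2ζωₙ = 11, so ζ = 11/(2·√72) ≈ 0.6482.

ωₙ ≈ 8.485 rad/s, ζ ≈ 0.6482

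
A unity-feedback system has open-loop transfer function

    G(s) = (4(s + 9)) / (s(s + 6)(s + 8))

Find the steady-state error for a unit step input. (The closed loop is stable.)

e_ss = 0

G(s) has one pole at the origin.
This is a Type 1 system; for a step input the steady-state error is zero.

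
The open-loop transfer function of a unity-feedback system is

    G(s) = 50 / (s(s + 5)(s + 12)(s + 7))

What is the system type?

Type 1

The denominator has 1 factor of s at the origin (free integrator), so this is a Type 1 system.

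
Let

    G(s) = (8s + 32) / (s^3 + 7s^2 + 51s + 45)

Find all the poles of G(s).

The poles are the roots of the denominator s^3 + 7s^2 + 51s + 45 = 0.
Trying s = -1: the polynomial evaluates to 0, so (s + 1) is a factor.
Dividing out leaves s^2 + 6s + 45 = 0.
The quadratic formula then gives s = -3 ± 6j.

s = -3 ± 6j, -1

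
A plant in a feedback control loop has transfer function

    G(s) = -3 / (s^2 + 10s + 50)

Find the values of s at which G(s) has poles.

The poles are the roots of the denominator s^2 + 10s + 50 = 0.
Using the quadratic formula: s = (-10 ± √(-100))/2 = -5 ± 5j.

s = -5 + 5j, -5 - 5j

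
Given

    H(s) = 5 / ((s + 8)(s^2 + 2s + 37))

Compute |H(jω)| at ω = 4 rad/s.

|H(j4)| ≈ 0.02488

Substitute s = j4: numerator = 5, denominator = 136 + j148.
|H(j4)| = |5| / |136 + j148| = 5 / 201.00 ≈ 0.02488.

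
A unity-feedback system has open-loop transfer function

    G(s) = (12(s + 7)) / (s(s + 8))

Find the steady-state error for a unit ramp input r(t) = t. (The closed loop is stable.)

e_ss = 0.09524

G(s) has one pole at the origin.
This is a Type 1 system. Kv = lim_{s→0} s·G(s) = 84/8 = 21/2.
e_ss = 1/Kv = 1/(21/2) = 2/21 ≈ 0.09524.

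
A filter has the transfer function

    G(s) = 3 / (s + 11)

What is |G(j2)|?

Substitute s = j2: numerator = 3, denominator = 11 + j2.
|G(j2)| = |3| / |11 + j2| = 3 / 11.180 ≈ 0.2683.

|G(j2)| ≈ 0.2683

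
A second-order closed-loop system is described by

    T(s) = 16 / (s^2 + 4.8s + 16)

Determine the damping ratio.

Compare the denominator to the standard form s^2 + 2ζωₙs + ωₙ².
ωₙ² = 16, so ωₙ = 4 rad/s.
2ζωₙ = 4.8, so ζ = 4.8/(2·4) = 0.6.

ζ = 0.6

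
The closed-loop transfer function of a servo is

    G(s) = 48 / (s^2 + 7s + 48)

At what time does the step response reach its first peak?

Comparing s^2 + 7s + 48 to s^2 + 2ζωₙs + ωₙ²: ωₙ = √48 ≈ 6.928 rad/s and ζ = 7/(2·√48) ≈ 0.5052.
ζωₙ = 7/2 = 3.5, so ω_d = ωₙ√(1−ζ²) = √(ωₙ² − (ζωₙ)²) = √(48 − 3.5²) = √35.75 ≈ 5.979 rad/s.
t_p = π/ω_d = π/5.979 ≈ 0.5254 s.

t_p ≈ 0.5254 s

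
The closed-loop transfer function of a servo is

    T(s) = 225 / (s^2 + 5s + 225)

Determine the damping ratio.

ζ ≈ 0.1667

Compare the denominator to the standard form s^2 + 2ζωₙs + ωₙ².
ωₙ² = 225, so ωₙ = 15 rad/s.
2ζωₙ = 5, so ζ = 5/(2·15) ≈ 0.1667.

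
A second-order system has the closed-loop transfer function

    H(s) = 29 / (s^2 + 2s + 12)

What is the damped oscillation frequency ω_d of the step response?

ω_d ≈ 3.317 rad/s

Comparing s^2 + 2s + 12 to s^2 + 2ζωₙs + ωₙ²: ωₙ = √12 ≈ 3.464 rad/s and ζ = 2/(2·√12) ≈ 0.2887.
ζωₙ = 2/2 = 1, so ω_d = ωₙ√(1−ζ²) = √(ωₙ² − (ζωₙ)²) = √(12 − 1²) = √11 ≈ 3.317 rad/s.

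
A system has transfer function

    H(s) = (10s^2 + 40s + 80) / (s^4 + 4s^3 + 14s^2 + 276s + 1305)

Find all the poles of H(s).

The poles are the roots of the denominator s^4 + 4s^3 + 14s^2 + 276s + 1305 = 0.
No real roots exist; factor into two real quadratics: (s^2 - 6s + 45)(s^2 + 10s + 29) = 0.
Each quadratic gives a conjugate pair via the quadratic formula.

s = 3 + 6j, 3 - 6j, -5 + 2j, -5 - 2j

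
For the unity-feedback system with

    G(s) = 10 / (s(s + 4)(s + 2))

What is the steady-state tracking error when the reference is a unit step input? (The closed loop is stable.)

e_ss = 0

G(s) has one pole at the origin.
This is a Type 1 system; for a step input the steady-state error is zero.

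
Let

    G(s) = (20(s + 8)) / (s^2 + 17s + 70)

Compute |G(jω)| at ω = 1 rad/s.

|G(j1)| ≈ 2.269

Substitute s = j1: numerator = 160 + j20, denominator = 69 + j17.
|G(j1)| = |160 + j20| / |69 + j17| = 161.25 / 71.063 ≈ 2.269.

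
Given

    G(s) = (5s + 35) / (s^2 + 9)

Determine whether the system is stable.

marginally stable

The denominator s^2 + 9 factors as (s^2 + 9), giving poles at s = ±3j.
Since the simple pole(s) at s = 3j, -3j lie on the jω-axis with none in the right half-plane, the system is marginally stable.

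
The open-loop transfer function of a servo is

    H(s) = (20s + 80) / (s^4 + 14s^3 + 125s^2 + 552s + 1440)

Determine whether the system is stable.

The denominator s^4 + 14s^3 + 125s^2 + 552s + 1440 factors as (s^2 + 8s + 32)(s^2 + 6s + 45), giving poles at s = -4 + 4j, -4 - 4j, -3 + 6j, -3 - 6j.
Since all poles lie strictly in the left half-plane, the system is stable.

stable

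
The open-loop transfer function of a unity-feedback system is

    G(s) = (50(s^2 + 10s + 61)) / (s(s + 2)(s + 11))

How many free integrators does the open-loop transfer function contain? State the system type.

Type 1

The denominator has 1 factor of s at the origin (free integrator), so this is a Type 1 system.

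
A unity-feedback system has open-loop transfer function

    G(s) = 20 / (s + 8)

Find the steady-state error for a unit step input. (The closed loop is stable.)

G(s) has no poles at the origin.
This is a Type 0 system. Kp = lim_{s→0} G(s) = 20/8 = 5/2.
e_ss = 1/(1 + Kp) = 1/(1 + 5/2) = 2/7 ≈ 0.2857.

e_ss = 0.2857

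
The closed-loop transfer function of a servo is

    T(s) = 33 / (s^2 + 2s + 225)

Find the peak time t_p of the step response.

t_p ≈ 0.2099 s

Comparing s^2 + 2s + 225 to s^2 + 2ζωₙs + ωₙ²: ωₙ = 15 rad/s and ζ = 2/(2·15) ≈ 0.06667.
ζωₙ = 2/2 = 1, so ω_d = ωₙ√(1−ζ²) = √(ωₙ² − (ζωₙ)²) = √(225 − 1²) = √224 ≈ 14.97 rad/s.
t_p = π/ω_d = π/14.97 ≈ 0.2099 s.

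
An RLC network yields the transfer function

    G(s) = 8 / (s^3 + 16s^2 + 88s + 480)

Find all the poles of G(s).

s = -2 + 6j, -2 - 6j, -12

The poles are the roots of the denominator s^3 + 16s^2 + 88s + 480 = 0.
Trying s = -12: the polynomial evaluates to 0, so (s + 12) is a factor.
Dividing out leaves s^2 + 4s + 40 = 0.
The quadratic formula then gives s = -2 ± 6j.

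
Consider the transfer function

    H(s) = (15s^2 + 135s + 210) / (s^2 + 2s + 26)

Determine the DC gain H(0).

H(0) = 105/13 ≈ 8.077

Set s = 0: H(0) = (210) / (26) = 105/13.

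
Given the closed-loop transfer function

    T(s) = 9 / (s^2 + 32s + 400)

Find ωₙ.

Compare the denominator to the standard form s^2 + 2ζωₙs + ωₙ².
ωₙ² = 400, so ωₙ = 20 rad/s.

ωₙ = 20 rad/s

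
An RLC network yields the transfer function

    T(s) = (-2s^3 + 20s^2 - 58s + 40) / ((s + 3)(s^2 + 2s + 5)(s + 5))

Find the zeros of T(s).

Set the numerator to zero: -2s^3 + 20s^2 - 58s + 40 = 0, i.e. -2·(s^3 - 10s^2 + 29s - 20) = 0.
Factoring: (s - 5)(s - 1)(s - 4) = 0.

s = 5, 1, 4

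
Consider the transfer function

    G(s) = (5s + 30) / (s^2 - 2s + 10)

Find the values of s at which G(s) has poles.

The poles are the roots of the denominator s^2 - 2s + 10 = 0.
Using the quadratic formula: s = (2 ± √(-36))/2 = 1 ± 3j.

s = 1 + 3j, 1 - 3j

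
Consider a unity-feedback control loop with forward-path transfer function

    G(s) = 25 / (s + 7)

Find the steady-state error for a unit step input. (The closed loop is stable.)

e_ss = 0.2188

G(s) has no poles at the origin.
This is a Type 0 system. Kp = lim_{s→0} G(s) = 25/7.
e_ss = 1/(1 + Kp) = 1/(1 + 25/7) = 7/32 ≈ 0.2188.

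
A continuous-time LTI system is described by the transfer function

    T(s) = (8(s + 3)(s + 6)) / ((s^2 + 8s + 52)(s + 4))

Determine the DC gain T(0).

T(0) = 9/13 ≈ 0.6923

At s = 0 each factor (s + a) contributes a and each (s^2 + bs + c) contributes c.
T(0) = 8·(3) · (6) / ((52) · (4)) = 144/208 = 9/13.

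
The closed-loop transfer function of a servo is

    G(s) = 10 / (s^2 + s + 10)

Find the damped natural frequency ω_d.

Comparing s^2 + s + 10 to s^2 + 2ζωₙs + ωₙ²: ωₙ = √10 ≈ 3.162 rad/s and ζ = 1/(2·√10) ≈ 0.1581.
ζωₙ = 1/2 = 0.5, so ω_d = ωₙ√(1−ζ²) = √(ωₙ² − (ζωₙ)²) = √(10 − 0.5²) = √9.75 ≈ 3.122 rad/s.

ω_d ≈ 3.122 rad/s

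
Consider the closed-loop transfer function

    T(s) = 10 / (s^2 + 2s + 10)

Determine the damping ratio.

ζ ≈ 0.3162

Compare the denominator to the standard form s^2 + 2ζωₙs + ωₙ².
ωₙ² = 10, so ωₙ = √10 ≈ 3.162 rad/s.
2ζωₙ = 2, so ζ = 2/(2·√10) ≈ 0.3162.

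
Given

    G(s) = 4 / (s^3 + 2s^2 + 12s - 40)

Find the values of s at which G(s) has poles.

s = -2 ± 4j, 2

The poles are the roots of the denominator s^3 + 2s^2 + 12s - 40 = 0.
Trying s = 2: the polynomial evaluates to 0, so (s - 2) is a factor.
Dividing out leaves s^2 + 4s + 20 = 0.
The quadratic formula then gives s = -2 ± 4j.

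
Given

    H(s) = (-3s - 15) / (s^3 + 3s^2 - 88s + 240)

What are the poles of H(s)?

s = -12, 4, 5

The poles are the roots of the denominator s^3 + 3s^2 - 88s + 240 = 0.
Trying s = -12: the polynomial evaluates to 0, so (s + 12) is a factor.
Dividing out leaves s^2 - 9s + 20 = 0.
Factoring the quadratic: (s - 4)(s - 5) = 0.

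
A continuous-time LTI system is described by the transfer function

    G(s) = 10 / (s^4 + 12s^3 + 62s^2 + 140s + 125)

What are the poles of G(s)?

s = -2 ± j, -4 ± 3j

The poles are the roots of the denominator s^4 + 12s^3 + 62s^2 + 140s + 125 = 0.
No real roots exist; factor into two real quadratics: (s^2 + 4s + 5)(s^2 + 8s + 25) = 0.
Each quadratic gives a conjugate pair via the quadratic formula.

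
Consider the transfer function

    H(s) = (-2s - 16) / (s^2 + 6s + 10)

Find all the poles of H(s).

The poles are the roots of the denominator s^2 + 6s + 10 = 0.
Using the quadratic formula: s = (-6 ± √(-4))/2 = -3 ± 1j.

s = -3 + j, -3 - j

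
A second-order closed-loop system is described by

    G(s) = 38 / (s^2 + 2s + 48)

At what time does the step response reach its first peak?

Comparing s^2 + 2s + 48 to s^2 + 2ζωₙs + ωₙ²: ωₙ = √48 ≈ 6.928 rad/s and ζ = 2/(2·√48) ≈ 0.1443.
ζωₙ = 2/2 = 1, so ω_d = ωₙ√(1−ζ²) = √(ωₙ² − (ζωₙ)²) = √(48 − 1²) = √47 ≈ 6.856 rad/s.
t_p = π/ω_d = π/6.856 ≈ 0.4582 s.

t_p ≈ 0.4582 s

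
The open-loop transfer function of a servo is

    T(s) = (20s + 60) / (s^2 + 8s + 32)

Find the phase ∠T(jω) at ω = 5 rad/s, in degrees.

∠T(j5) ≈ -21.04°

At s = j5: numerator = 60 + j100, denominator = 7 + j40.
∠T = ∠num − ∠den = 59.036° − (80.074°) = -21.04°.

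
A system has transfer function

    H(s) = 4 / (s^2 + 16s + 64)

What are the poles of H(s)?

s = -8, -8

The poles are the roots of the denominator s^2 + 16s + 64 = 0.
Factoring: (s + 8)^2 = 0, so s = -8 and s = -8.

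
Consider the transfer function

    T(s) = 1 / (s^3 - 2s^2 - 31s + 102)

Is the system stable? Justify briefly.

The denominator s^3 - 2s^2 - 31s + 102 factors as (s^2 - 8s + 17)(s + 6), giving poles at s = 4 + j, 4 - j, -6.
Since the pole(s) at s = 4 + j, 4 - j lie in the right half-plane, the system is unstable.

unstable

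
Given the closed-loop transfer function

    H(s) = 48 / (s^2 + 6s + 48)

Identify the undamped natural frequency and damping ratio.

ωₙ ≈ 6.928 rad/s, ζ ≈ 0.4330

Compare the denominator to the standard form s^2 + 2ζωₙs + ωₙ².
ωₙ² = 48, so ωₙ = √48 ≈ 6.928 rad/s.
2ζωₙ = 6, so ζ = 6/(2·√48) ≈ 0.4330.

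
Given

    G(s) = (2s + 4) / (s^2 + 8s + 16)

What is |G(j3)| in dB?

|G(j3)|_dB ≈ -10.8 dB

Substitute s = j3: numerator = 4 + j6, denominator = 7 + j24.
|G(j3)| = |4 + j6| / |7 + j24| = 7.2111 / 25 ≈ 0.2884.
In decibels: 20·log₁₀(0.2884) ≈ -10.8 dB.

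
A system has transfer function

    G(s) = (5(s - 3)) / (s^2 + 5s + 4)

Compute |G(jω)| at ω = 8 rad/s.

|G(j8)| ≈ 0.5924

Substitute s = j8: numerator = -15 + j40, denominator = -60 + j40.
|G(j8)| = |-15 + j40| / |-60 + j40| = 42.720 / 72.111 ≈ 0.5924.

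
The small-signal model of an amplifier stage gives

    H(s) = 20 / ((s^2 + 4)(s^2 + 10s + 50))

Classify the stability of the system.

The poles can be read from the denominator factors: s = 2j, -2j, -5 + 5j, -5 - 5j.
Since the simple pole(s) at s = 2j, -2j lie on the jω-axis with none in the right half-plane, the system is marginally stable.

marginally stable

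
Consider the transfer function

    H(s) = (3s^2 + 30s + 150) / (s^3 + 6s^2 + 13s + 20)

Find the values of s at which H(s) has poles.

The poles are the roots of the denominator s^3 + 6s^2 + 13s + 20 = 0.
Trying s = -4: the polynomial evaluates to 0, so (s + 4) is a factor.
Dividing out leaves s^2 + 2s + 5 = 0.
The quadratic formula then gives s = -1 ± 2j.

s = -1 + 2j, -1 - 2j, -4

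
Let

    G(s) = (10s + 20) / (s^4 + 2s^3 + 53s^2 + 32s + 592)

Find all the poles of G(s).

The poles are the roots of the denominator s^4 + 2s^3 + 53s^2 + 32s + 592 = 0.
No real roots exist; factor into two real quadratics: (s^2 + 16)(s^2 + 2s + 37) = 0.
Each quadratic gives a conjugate pair via the quadratic formula.

s = 4j, -4j, -1 + 6j, -1 - 6j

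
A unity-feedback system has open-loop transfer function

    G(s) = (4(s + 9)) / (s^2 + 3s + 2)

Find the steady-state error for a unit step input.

G(s) has no poles at the origin.
This is a Type 0 system. Kp = lim_{s→0} G(s) = 36/2 = 18.
e_ss = 1/(1 + Kp) = 1/(1 + 18) = 1/19 ≈ 0.05263.

e_ss = 0.05263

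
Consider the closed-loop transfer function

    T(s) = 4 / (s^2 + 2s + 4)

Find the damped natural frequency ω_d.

Comparing s^2 + 2s + 4 to s^2 + 2ζωₙs + ωₙ²: ωₙ = 2 rad/s and ζ = 2/(2·2) = 0.5.
ζωₙ = 2/2 = 1, so ω_d = ωₙ√(1−ζ²) = √(ωₙ² − (ζωₙ)²) = √(4 − 1²) = √3 ≈ 1.732 rad/s.

ω_d ≈ 1.732 rad/s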